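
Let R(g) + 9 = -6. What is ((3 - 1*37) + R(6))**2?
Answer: 2401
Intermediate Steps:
R(g) = -15 (R(g) = -9 - 6 = -15)
((3 - 1*37) + R(6))**2 = ((3 - 1*37) - 15)**2 = ((3 - 37) - 15)**2 = (-34 - 15)**2 = (-49)**2 = 2401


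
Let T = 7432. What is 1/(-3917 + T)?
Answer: 1/3515 ≈ 0.00028449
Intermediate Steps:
1/(-3917 + T) = 1/(-3917 + 7432) = 1/3515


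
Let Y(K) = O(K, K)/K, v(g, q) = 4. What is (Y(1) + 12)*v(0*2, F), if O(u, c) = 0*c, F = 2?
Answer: 48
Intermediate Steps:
O(u, c) = 0
Y(K) = 0 (Y(K) = 0/K = 0)
(Y(1) + 12)*v(0*2, F) = (0 + 12)*4 = 12*4 = 48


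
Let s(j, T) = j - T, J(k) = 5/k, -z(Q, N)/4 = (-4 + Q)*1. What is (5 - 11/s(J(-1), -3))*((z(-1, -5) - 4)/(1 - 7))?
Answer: -28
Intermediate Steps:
z(Q, N) = 16 - 4*Q (z(Q, N) = -4*(-4 + Q) = 16 - 4*Q)
(5 - 11/s(J(-1), -3))*((z(-1, -5) - 4)/(1 - 7)) = (5 - 11/(5/(-1) - 1*(-3)))*(((16 - 4*(-1)) - 4)/(1 - 7)) = (5 - 11/(5*(-1) + 3))*(((16 + 4) - 4)/(-6)) = (5 - 11/(-5 + 3))*((20 - 4)*(-1/6)) = (5 - 11/(-2))*(16*(-1/6)) = (5 - 11*(-1/2))*(-8/3) = (5 + 11/2)*(-8/3) = (21/2)*(-8/3) = -28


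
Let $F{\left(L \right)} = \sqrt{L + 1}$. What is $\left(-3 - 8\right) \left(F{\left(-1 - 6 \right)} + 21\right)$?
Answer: $-231 - 11 i \sqrt{6} \approx -231.0 - 26.944 i$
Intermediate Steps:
$F{\left(L \right)} = \sqrt{1 + L}$
$\left(-3 - 8\right) \left(F{\left(-1 - 6 \right)} + 21\right) = \left(-3 - 8\right) \left(\sqrt{1 - 7} + 21\right) = - 11 \left(\sqrt{1 - 7} + 21\right) = - 11 \left(\sqrt{-6} + 21\right) = - 11 \left(i \sqrt{6} + 21\right) = - 11 \left(21 + i \sqrt{6}\right) = -231 - 11 i \sqrt{6}$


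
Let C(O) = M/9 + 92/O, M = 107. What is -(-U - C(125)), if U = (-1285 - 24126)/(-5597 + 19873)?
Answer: 174174653/16060500 ≈ 10.845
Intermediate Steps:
U = -25411/14276 ≈ -1.7800
C(O) = 107/9 + 92/O
-(-U - C(125)) = -(-1*(-25411/14276) - (107/9 + 92/125)) = -(25411/14276 - (107/9 + 92*(1/125))) = -(25411/14276 - (107/9 + 92/125)) = -(25411/14276 - 1*14203/1125) = -(25411/14276 - 14203/1125) = -1*(-174174653/16060500) = 174174653/16060500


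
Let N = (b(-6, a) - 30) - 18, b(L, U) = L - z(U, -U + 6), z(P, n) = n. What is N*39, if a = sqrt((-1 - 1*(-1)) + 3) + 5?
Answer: -2145 + 39*sqrt(3) ≈ -2077.4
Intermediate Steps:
a = 5 + sqrt(3) (a = sqrt((-1 + 1) + 3) + 5 = sqrt(0 + 3) + 5 = sqrt(3) + 5 = 5 + sqrt(3) ≈ 6.7320)
b(L, U) = -6 + L + U (b(L, U) = L - (-U + 6) = L - (6 - U) = L + (-6 + U) = -6 + L + U)
N = -55 + sqrt(3) (N = ((-6 - 6 + (5 + sqrt(3))) - 30) - 18 = ((-7 + sqrt(3)) - 30) - 18 = (-37 + sqrt(3)) - 18 = -55 + sqrt(3) ≈ -53.268)
N*39 = (-55 + sqrt(3))*39 = -2145 + 39*sqrt(3)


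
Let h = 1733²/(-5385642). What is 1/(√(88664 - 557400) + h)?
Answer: -16174639376538/13595762206615162225 - 464082236034624*I*√1831/13595762206615162225 ≈ -1.1897e-6 - 0.0014606*I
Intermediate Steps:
h = -3003289/5385642 (h = 3003289*(-1/5385642) = -3003289/5385642 ≈ -0.55765)
1/(√(88664 - 557400) + h) = 1/(√(88664 - 557400) - 3003289/5385642) = 1/(√(-468736) - 3003289/5385642) = 1/(16*I*√1831 - 3003289/5385642) = 1/(-3003289/5385642 + 16*I*√1831)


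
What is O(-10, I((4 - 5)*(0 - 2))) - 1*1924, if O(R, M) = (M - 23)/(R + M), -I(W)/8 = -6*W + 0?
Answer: -165391/86 ≈ -1923.2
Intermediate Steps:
I(W) = 48*W (I(W) = -8*(-6*W + 0) = -(-48)*W = 48*W)
O(R, M) = (-23 + M)/(M + R)
O(-10, I((4 - 5)*(0 - 2))) - 1*1924 = (-23 + 48*((4 - 5)*(0 - 2)))/(48*((4 - 5)*(0 - 2)) - 10) - 1*1924 = (-23 + 48*(-1*(-2)))/(48*(-1*(-2)) - 10) - 1924 = (-23 + 48*2)/(48*2 - 10) - 1924 = (-23 + 96)/(96 - 10) - 1924 = 73/86 - 1924 = -165391/86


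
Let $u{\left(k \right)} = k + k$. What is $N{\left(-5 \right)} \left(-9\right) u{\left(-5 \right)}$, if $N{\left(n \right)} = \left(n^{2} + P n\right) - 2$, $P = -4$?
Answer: $3870$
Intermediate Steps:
$u{\left(k \right)} = 2 k$
$N{\left(n \right)} = -2 + n^{2} - 4 n$ ($N{\left(n \right)} = \left(n^{2} - 4 n\right) - 2 = -2 + n^{2} - 4 n$)
$N{\left(-5 \right)} \left(-9\right) u{\left(-5 \right)} = \left(-2 + \left(-5\right)^{2} - -20\right) \left(-9\right) 2 \left(-5\right) = \left(-2 + 25 + 20\right) \left(-9\right) \left(-10\right) = 43 \left(-9\right) \left(-10\right) = \left(-387\right) \left(-10\right) = 3870$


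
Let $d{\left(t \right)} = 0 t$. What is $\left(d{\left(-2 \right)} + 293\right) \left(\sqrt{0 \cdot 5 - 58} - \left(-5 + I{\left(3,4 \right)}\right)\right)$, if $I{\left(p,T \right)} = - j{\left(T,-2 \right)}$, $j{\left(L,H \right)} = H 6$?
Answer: $-2051 + 293 i \sqrt{58} \approx -2051.0 + 2231.4 i$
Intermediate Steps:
$j{\left(L,H \right)} = 6 H$
$I{\left(p,T \right)} = 12$ ($I{\left(p,T \right)} = - 6 \left(-2\right) = \left(-1\right) \left(-12\right) = 12$)
$d{\left(t \right)} = 0$
$\left(d{\left(-2 \right)} + 293\right) \left(\sqrt{0 \cdot 5 - 58} - \left(-5 + I{\left(3,4 \right)}\right)\right) = \left(0 + 293\right) \left(\sqrt{0 \cdot 5 - 58} + \left(5 - 12\right)\right) = 293 \left(\sqrt{0 - 58} + \left(5 - 12\right)\right) = 293 \left(\sqrt{-58} - 7\right) = 293 \left(i \sqrt{58} - 7\right) = 293 \left(-7 + i \sqrt{58}\right) = -2051 + 293 i \sqrt{58}$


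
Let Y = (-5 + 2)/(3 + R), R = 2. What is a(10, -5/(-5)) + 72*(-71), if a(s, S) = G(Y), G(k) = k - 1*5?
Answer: -25588/5 ≈ -5117.6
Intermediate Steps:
Y = -⅗ (Y = (-5 + 2)/(3 + 2) = -3/5 = -3*⅕ = -⅗ ≈ -0.60000)
G(k) = -5 + k (G(k) = k - 5 = -5 + k)
a(s, S) = -28/5 (a(s, S) = -5 - ⅗ = -28/5)
a(10, -5/(-5)) + 72*(-71) = -28/5 + 72*(-71) = -28/5 - 5112 = -25588/5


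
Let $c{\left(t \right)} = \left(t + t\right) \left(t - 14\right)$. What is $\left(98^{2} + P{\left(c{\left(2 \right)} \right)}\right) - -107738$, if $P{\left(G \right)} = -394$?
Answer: $116948$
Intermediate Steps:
$c{\left(t \right)} = 2 t \left(-14 + t\right)$
$\left(98^{2} + P{\left(c{\left(2 \right)} \right)}\right) - -107738 = \left(98^{2} - 394\right) - -107738 = \left(9604 - 394\right) + 107738 = 9210 + 107738 = 116948$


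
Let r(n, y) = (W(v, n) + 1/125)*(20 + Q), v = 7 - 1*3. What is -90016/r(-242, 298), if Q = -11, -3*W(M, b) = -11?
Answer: -5626000/2067 ≈ -2721.8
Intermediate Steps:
v = 4 (v = 7 - 3 = 4)
W(M, b) = 11/3 (W(M, b) = -⅓*(-11) = 11/3)
r(n, y) = 4134/125 (r(n, y) = (11/3 + 1/125)*(20 - 11) = (11/3 + 1/125)*9 = (1378/375)*9 = 4134/125)
-90016/r(-242, 298) = -90016/4134/125 = -90016*125/4134 = -5626000/2067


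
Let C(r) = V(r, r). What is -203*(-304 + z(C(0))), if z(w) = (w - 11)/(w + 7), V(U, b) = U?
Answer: 62031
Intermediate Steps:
C(r) = r
z(w) = (-11 + w)/(7 + w)
-203*(-304 + z(C(0))) = -203*(-304 + (-11 + 0)/(7 + 0)) = -203*(-304 - 11/7) = -203*(-2139/7) = 62031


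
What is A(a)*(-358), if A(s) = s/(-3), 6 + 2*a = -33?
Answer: -2327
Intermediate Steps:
a = -39/2 (a = -3 + (½)*(-33) = -3 - 33/2 = -39/2 ≈ -19.500)
A(s) = -s/3 (A(s) = s*(-⅓) = -s/3)
A(a)*(-358) = -⅓*(-39/2)*(-358) = (13/2)*(-358) = -2327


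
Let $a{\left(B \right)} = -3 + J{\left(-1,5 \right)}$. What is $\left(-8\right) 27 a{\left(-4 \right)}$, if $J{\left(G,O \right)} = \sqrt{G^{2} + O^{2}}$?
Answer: $648 - 216 \sqrt{26} \approx -453.39$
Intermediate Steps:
$a{\left(B \right)} = -3 + \sqrt{26}$ ($a{\left(B \right)} = -3 + \sqrt{\left(-1\right)^{2} + 5^{2}} = -3 + \sqrt{1 + 25} = -3 + \sqrt{26}$)
$\left(-8\right) 27 a{\left(-4 \right)} = \left(-8\right) 27 \left(-3 + \sqrt{26}\right) = - 216 \left(-3 + \sqrt{26}\right) = 648 - 216 \sqrt{26}$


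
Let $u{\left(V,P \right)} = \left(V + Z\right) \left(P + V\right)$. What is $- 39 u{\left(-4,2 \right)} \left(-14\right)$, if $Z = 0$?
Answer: $4368$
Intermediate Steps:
$u{\left(V,P \right)} = V \left(P + V\right)$ ($u{\left(V,P \right)} = \left(V + 0\right) \left(P + V\right) = V \left(P + V\right)$)
$- 39 u{\left(-4,2 \right)} \left(-14\right) = - 39 \left(- 4 \left(2 - 4\right)\right) \left(-14\right) = - 39 \left(\left(-4\right) \left(-2\right)\right) \left(-14\right) = \left(-39\right) 8 \left(-14\right) = \left(-312\right) \left(-14\right) = 4368$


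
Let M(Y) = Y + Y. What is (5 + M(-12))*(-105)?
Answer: 1995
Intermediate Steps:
M(Y) = 2*Y
(5 + M(-12))*(-105) = (5 + 2*(-12))*(-105) = (5 - 24)*(-105) = -19*(-105) = 1995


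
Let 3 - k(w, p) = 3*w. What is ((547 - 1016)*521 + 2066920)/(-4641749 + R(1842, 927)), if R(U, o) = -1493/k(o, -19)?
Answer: -5063102238/12894777229 ≈ -0.39265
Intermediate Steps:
k(w, p) = 3 - 3*w
R(U, o) = -1493/(3 - 3*o)
((547 - 1016)*521 + 2066920)/(-4641749 + R(1842, 927)) = ((547 - 1016)*521 + 2066920)/(-4641749 + 1493/(3*(-1 + 927))) = (-469*521 + 2066920)/(-4641749 + (1493/3)/926) = (-244349 + 2066920)/(-4641749 + (1493/3)*(1/926)) = 1822571/(-4641749 + 1493/2778) = 1822571/(-12894777229/2778) = 1822571*(-2778/12894777229) = -5063102238/12894777229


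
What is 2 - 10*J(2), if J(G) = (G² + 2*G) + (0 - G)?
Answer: -58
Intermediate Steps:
J(G) = G + G² (J(G) = (G² + 2*G) - G = G + G²)
2 - 10*J(2) = 2 - 20*(1 + 2) = 2 - 20*3 = 2 - 10*6 = 2 - 60 = -58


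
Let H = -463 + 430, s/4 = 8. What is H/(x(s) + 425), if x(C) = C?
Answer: -33/457 ≈ -0.072210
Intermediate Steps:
s = 32 (s = 4*8 = 32)
H = -33
H/(x(s) + 425) = -33/(32 + 425) = -33/457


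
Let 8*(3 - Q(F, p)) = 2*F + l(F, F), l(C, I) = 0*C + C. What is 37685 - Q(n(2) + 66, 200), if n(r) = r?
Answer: 75415/2 ≈ 37708.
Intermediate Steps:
l(C, I) = C (l(C, I) = 0 + C = C)
Q(F, p) = 3 - 3*F/8 (Q(F, p) = 3 - (2*F + F)/8 = 3 - 3*F/8)
37685 - Q(n(2) + 66, 200) = 37685 - (3 - 3*(2 + 66)/8) = 37685 - (3 - 3/8*68) = 37685 - (3 - 51/2) = 37685 - 1*(-45/2) = 37685 + 45/2 = 75415/2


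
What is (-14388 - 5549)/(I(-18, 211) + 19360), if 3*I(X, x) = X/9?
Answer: -59811/58078 ≈ -1.0298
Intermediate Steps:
I(X, x) = X/27 (I(X, x) = (X/9)/3 = X/27)
(-14388 - 5549)/(I(-18, 211) + 19360) = (-14388 - 5549)/((1/27)*(-18) + 19360) = -19937/(-⅔ + 19360) = -19937/58078/3 = -19937*3/58078 = -59811/58078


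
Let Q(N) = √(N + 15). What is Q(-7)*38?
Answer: 76*√2 ≈ 107.48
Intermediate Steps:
Q(N) = √(15 + N)
Q(-7)*38 = √(15 - 7)*38 = √8*38 = (2*√2)*38 = 76*√2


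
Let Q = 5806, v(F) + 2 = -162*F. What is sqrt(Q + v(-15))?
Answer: sqrt(8234) ≈ 90.741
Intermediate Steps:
v(F) = -2 - 162*F
sqrt(Q + v(-15)) = sqrt(5806 + (-2 - 162*(-15))) = sqrt(5806 + (-2 + 2430)) = sqrt(5806 + 2428) = sqrt(8234)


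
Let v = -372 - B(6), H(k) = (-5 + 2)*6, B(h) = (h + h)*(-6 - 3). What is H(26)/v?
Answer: 3/44 ≈ 0.068182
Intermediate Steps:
B(h) = -18*h (B(h) = (2*h)*(-9) = -18*h)
H(k) = -18 (H(k) = -3*6 = -18)
v = -264 (v = -372 - (-18)*6 = -372 - 1*(-108) = -372 + 108 = -264)
H(26)/v = -18/(-264) = -18*(-1/264) = 3/44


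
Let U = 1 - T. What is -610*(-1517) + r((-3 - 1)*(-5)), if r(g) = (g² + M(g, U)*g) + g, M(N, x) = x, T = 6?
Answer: 925690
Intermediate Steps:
U = -5 (U = 1 - 1*6 = 1 - 6 = -5)
r(g) = g² - 4*g (r(g) = (g² - 5*g) + g = g² - 4*g)
-610*(-1517) + r((-3 - 1)*(-5)) = -610*(-1517) + ((-3 - 1)*(-5))*(-4 + (-3 - 1)*(-5)) = 925370 + (-4*(-5))*(-4 - 4*(-5)) = 925370 + 20*(-4 + 20) = 925370 + 20*16 = 925370 + 320 = 925690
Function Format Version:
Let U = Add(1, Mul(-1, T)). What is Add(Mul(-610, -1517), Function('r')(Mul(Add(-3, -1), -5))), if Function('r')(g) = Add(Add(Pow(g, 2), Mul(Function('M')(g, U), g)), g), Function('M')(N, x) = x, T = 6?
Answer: 925690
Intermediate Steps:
U = -5 (U = Add(1, Mul(-1, 6)) = Add(1, -6) = -5)
Function('r')(g) = Add(Pow(g, 2), Mul(-4, g)) (Function('r')(g) = Add(Add(Pow(g, 2), Mul(-5, g)), g) = Add(Pow(g, 2), Mul(-4, g)))
Add(Mul(-610, -1517), Function('r')(Mul(Add(-3, -1), -5))) = Add(Mul(-610, -1517), Mul(Mul(Add(-3, -1), -5), Add(-4, Mul(Add(-3, -1), -5)))) = Add(925370, Mul(Mul(-4, -5), Add(-4, Mul(-4, -5)))) = Add(925370, Mul(20, Add(-4, 20))) = Add(925370, Mul(20, 16)) = Add(925370, 320) = 925690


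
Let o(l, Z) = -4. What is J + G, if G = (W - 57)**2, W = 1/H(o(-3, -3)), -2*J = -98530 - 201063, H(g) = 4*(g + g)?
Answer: 156722241/1024 ≈ 1.5305e+5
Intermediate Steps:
H(g) = 8*g (H(g) = 4*(2*g) = 8*g)
J = 299593/2 (J = -(-98530 - 201063)/2 = -1/2*(-299593) = 299593/2 ≈ 1.4980e+5)
W = -1/32 (W = 1/(8*(-4)) = 1/(-32) = -1/32 ≈ -0.031250)
G = 3330625/1024 (G = (-1/32 - 57)**2 = (-1825/32)**2 = 3330625/1024 ≈ 3252.6)
J + G = 299593/2 + 3330625/1024 = 156722241/1024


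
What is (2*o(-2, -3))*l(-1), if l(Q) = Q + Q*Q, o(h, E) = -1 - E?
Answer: 0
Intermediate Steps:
l(Q) = Q + Q²
(2*o(-2, -3))*l(-1) = (2*(-1 - 1*(-3)))*(-(1 - 1)) = (2*(-1 + 3))*(-1*0) = (2*2)*0 = 4*0 = 0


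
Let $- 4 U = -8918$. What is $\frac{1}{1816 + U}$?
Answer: $\frac{2}{8091} \approx 0.00024719$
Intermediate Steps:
$U = \frac{4459}{2}$ ($U = \left(- \frac{1}{4}\right) \left(-8918\right) = \frac{4459}{2} \approx 2229.5$)
$\frac{1}{1816 + U} = \frac{1}{1816 + \frac{4459}{2}} = \frac{1}{\frac{8091}{2}} = \frac{2}{8091}$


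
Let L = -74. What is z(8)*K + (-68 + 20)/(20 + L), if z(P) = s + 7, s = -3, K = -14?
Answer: -496/9 ≈ -55.111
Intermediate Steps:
z(P) = 4 (z(P) = -3 + 7 = 4)
z(8)*K + (-68 + 20)/(20 + L) = 4*(-14) + (-68 + 20)/(20 - 74) = -56 - 48/(-54) = -56 - 48*(-1/54) = -56 + 8/9 = -496/9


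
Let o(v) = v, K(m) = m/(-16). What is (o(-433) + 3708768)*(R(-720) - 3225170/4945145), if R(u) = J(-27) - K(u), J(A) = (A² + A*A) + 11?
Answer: 5220342817803770/989029 ≈ 5.2783e+9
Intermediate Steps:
K(m) = -m/16 (K(m) = m*(-1/16) = -m/16)
J(A) = 11 + 2*A² (J(A) = (A² + A²) + 11 = 2*A² + 11 = 11 + 2*A²)
R(u) = 1469 + u/16 (R(u) = (11 + 2*(-27)²) - (-1)*u/16 = (11 + 2*729) + u/16 = (11 + 1458) + u/16 = 1469 + u/16)
(o(-433) + 3708768)*(R(-720) - 3225170/4945145) = (-433 + 3708768)*((1469 + (1/16)*(-720)) - 3225170/4945145) = 3708335*((1469 - 45) - 3225170*1/4945145) = 3708335*(1424 - 645034/989029) = 3708335*(1407732262/989029) = 5220342817803770/989029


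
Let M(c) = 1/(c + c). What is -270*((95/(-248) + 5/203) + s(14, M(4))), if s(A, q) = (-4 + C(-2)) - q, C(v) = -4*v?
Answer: -11950065/12586 ≈ -949.47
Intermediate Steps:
M(c) = 1/(2*c)
s(A, q) = 4 - q (s(A, q) = (-4 - 4*(-2)) - q = (-4 + 8) - q = 4 - q)
-270*((95/(-248) + 5/203) + s(14, M(4))) = -270*((95/(-248) + 5/203) + (4 - 1/(2*4))) = -270*((95*(-1/248) + 5*(1/203)) + (4 - 1/(2*4))) = -270*((-95/248 + 5/203) + (4 - 1*1/8)) = -270*(-18045/50344 + (4 - 1/8)) = -270*(-18045/50344 + 31/8) = -270*88519/25172 = -11950065/12586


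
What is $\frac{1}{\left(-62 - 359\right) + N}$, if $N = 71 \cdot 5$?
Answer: $- \frac{1}{66} \approx -0.015152$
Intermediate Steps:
$N = 355$
$\frac{1}{\left(-62 - 359\right) + N} = \frac{1}{\left(-62 - 359\right) + 355} = \frac{1}{-421 + 355} = \frac{1}{-66} = - \frac{1}{66}$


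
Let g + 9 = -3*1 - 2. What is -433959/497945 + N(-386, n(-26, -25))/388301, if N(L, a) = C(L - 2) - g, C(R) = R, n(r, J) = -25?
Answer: -168692945089/193352541445 ≈ -0.87246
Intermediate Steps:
g = -14 (g = -9 + (-3*1 - 2) = -9 + (-3 - 2) = -9 - 5 = -14)
N(L, a) = 12 + L (N(L, a) = (L - 2) - 1*(-14) = (-2 + L) + 14 = 12 + L)
-433959/497945 + N(-386, n(-26, -25))/388301 = -433959/497945 + (12 - 386)/388301 = -433959*1/497945 - 374*1/388301 = -433959/497945 - 374/388301 = -168692945089/193352541445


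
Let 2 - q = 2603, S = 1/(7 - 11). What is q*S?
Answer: 2601/4 ≈ 650.25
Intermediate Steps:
S = -¼ (S = 1/(-4) = -¼ ≈ -0.25000)
q = -2601 (q = 2 - 1*2603 = 2 - 2603 = -2601)
q*S = -2601*(-¼) = 2601/4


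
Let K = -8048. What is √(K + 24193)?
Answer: √16145 ≈ 127.06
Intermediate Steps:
√(K + 24193) = √(-8048 + 24193) = √16145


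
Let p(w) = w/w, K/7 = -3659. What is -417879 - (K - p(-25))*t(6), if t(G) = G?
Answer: -264195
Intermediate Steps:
K = -25613 (K = 7*(-3659) = -25613)
p(w) = 1
-417879 - (K - p(-25))*t(6) = -417879 - (-25613 - 1*1)*6 = -417879 - (-25613 - 1)*6 = -417879 - (-25614)*6 = -417879 - 1*(-153684) = -417879 + 153684 = -264195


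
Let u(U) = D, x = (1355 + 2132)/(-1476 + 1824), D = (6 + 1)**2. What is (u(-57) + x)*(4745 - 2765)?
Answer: 3388935/29 ≈ 1.1686e+5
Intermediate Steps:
D = 49 (D = 7**2 = 49)
x = 3487/348 ≈ 10.020
u(U) = 49
(u(-57) + x)*(4745 - 2765) = (49 + 3487/348)*(4745 - 2765) = (20539/348)*1980 = 3388935/29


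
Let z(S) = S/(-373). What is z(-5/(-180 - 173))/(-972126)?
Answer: 5/127998858294 ≈ 3.9063e-11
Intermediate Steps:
z(S) = -S/373 (z(S) = S*(-1/373) = -S/373)
z(-5/(-180 - 173))/(-972126) = -(-5)/(373*(-180 - 173))/(-972126) = -(-5)/(373*(-353))*(-1/972126) = -(-1)*(-5)/131669*(-1/972126) = -1/373*5/353*(-1/972126) = -5/131669*(-1/972126) = 5/127998858294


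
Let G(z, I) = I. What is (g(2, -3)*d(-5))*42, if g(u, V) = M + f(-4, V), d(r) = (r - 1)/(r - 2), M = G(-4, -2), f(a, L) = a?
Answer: -216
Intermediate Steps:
M = -2
d(r) = (-1 + r)/(-2 + r)
g(u, V) = -6 (g(u, V) = -2 - 4 = -6)
(g(2, -3)*d(-5))*42 = -6*(-1 - 5)/(-2 - 5)*42 = -6*(-6)/(-7)*42 = -(-6)*(-6)/7*42 = -6*6/7*42 = -36/7*42 = -216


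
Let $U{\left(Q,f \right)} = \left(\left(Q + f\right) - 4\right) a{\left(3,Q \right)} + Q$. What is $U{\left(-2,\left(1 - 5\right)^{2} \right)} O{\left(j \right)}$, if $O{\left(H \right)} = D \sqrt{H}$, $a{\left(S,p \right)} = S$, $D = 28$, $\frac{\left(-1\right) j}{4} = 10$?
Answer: $1568 i \sqrt{10} \approx 4958.5 i$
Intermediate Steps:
$j = -40$ ($j = \left(-4\right) 10 = -40$)
$O{\left(H \right)} = 28 \sqrt{H}$
$U{\left(Q,f \right)} = -12 + 3 f + 4 Q$ ($U{\left(Q,f \right)} = \left(\left(Q + f\right) - 4\right) 3 + Q = \left(-4 + Q + f\right) 3 + Q = \left(-12 + 3 Q + 3 f\right) + Q = -12 + 3 f + 4 Q$)
$U{\left(-2,\left(1 - 5\right)^{2} \right)} O{\left(j \right)} = \left(-12 + 3 \left(1 - 5\right)^{2} + 4 \left(-2\right)\right) 28 \sqrt{-40} = \left(-12 + 3 \left(-4\right)^{2} - 8\right) 28 \cdot 2 i \sqrt{10} = \left(-12 + 3 \cdot 16 - 8\right) 56 i \sqrt{10} = \left(-12 + 48 - 8\right) 56 i \sqrt{10} = 28 \cdot 56 i \sqrt{10} = 1568 i \sqrt{10}$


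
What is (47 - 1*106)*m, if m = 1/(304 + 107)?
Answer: -59/411 ≈ -0.14355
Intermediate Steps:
m = 1/411 ≈ 0.0024331
(47 - 1*106)*m = (47 - 1*106)*(1/411) = (47 - 106)*(1/411) = -59*1/411 = -59/411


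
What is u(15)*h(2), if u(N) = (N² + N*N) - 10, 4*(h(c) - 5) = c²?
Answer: 2640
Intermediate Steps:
h(c) = 5 + c²/4
u(N) = -10 + 2*N² (u(N) = (N² + N²) - 10 = 2*N² - 10 = -10 + 2*N²)
u(15)*h(2) = (-10 + 2*15²)*(5 + (¼)*2²) = (-10 + 2*225)*(5 + (¼)*4) = (-10 + 450)*(5 + 1) = 440*6 = 2640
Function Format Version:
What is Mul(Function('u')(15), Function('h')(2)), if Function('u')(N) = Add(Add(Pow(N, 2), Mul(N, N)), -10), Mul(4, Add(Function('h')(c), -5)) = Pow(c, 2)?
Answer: 2640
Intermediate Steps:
Function('h')(c) = Add(5, Mul(Rational(1, 4), Pow(c, 2)))
Function('u')(N) = Add(-10, Mul(2, Pow(N, 2))) (Function('u')(N) = Add(Add(Pow(N, 2), Pow(N, 2)), -10) = Add(Mul(2, Pow(N, 2)), -10) = Add(-10, Mul(2, Pow(N, 2))))
Mul(Function('u')(15), Function('h')(2)) = Mul(Add(-10, Mul(2, Pow(15, 2))), Add(5, Mul(Rational(1, 4), Pow(2, 2)))) = Mul(Add(-10, Mul(2, 225)), Add(5, Mul(Rational(1, 4), 4))) = Mul(Add(-10, 450), Add(5, 1)) = Mul(440, 6) = 2640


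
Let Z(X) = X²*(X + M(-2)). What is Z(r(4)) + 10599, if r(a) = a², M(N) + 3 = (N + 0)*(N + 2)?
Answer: 13927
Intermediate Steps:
M(N) = -3 + N*(2 + N) (M(N) = -3 + (N + 0)*(N + 2) = -3 + N*(2 + N))
Z(X) = X²*(-3 + X) (Z(X) = X²*(X + (-3 + (-2)² + 2*(-2))) = X²*(X + (-3 + 4 - 4)) = X²*(X - 3) = X²*(-3 + X))
Z(r(4)) + 10599 = (4²)²*(-3 + 4²) + 10599 = 16²*(-3 + 16) + 10599 = 256*13 + 10599 = 3328 + 10599 = 13927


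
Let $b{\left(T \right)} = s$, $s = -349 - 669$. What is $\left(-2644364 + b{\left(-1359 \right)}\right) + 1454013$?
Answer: $-1191369$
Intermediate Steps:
$s = -1018$ ($s = -349 - 669 = -1018$)
$b{\left(T \right)} = -1018$
$\left(-2644364 + b{\left(-1359 \right)}\right) + 1454013 = \left(-2644364 - 1018\right) + 1454013 = -2645382 + 1454013 = -1191369$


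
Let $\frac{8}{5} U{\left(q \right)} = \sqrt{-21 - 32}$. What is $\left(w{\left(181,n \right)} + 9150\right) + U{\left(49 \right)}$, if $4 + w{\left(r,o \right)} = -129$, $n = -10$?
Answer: $9017 + \frac{5 i \sqrt{53}}{8} \approx 9017.0 + 4.5501 i$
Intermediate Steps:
$w{\left(r,o \right)} = -133$ ($w{\left(r,o \right)} = -4 - 129 = -133$)
$U{\left(q \right)} = \frac{5 i \sqrt{53}}{8}$ ($U{\left(q \right)} = \frac{5 \sqrt{-21 - 32}}{8} = \frac{5 \sqrt{-53}}{8} = \frac{5 i \sqrt{53}}{8}$)
$\left(w{\left(181,n \right)} + 9150\right) + U{\left(49 \right)} = \left(-133 + 9150\right) + \frac{5 i \sqrt{53}}{8} = 9017 + \frac{5 i \sqrt{53}}{8}$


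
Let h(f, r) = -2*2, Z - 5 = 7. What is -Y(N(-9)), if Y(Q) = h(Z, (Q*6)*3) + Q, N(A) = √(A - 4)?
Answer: 4 - I*√13 ≈ 4.0 - 3.6056*I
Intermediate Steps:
Z = 12 (Z = 5 + 7 = 12)
h(f, r) = -4
N(A) = √(-4 + A)
Y(Q) = -4 + Q
-Y(N(-9)) = -(-4 + √(-4 - 9)) = -(-4 + √(-13)) = -(-4 + I*√13) = 4 - I*√13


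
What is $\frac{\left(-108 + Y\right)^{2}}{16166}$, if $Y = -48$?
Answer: $\frac{12168}{8083} \approx 1.5054$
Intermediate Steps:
$\frac{\left(-108 + Y\right)^{2}}{16166} = \frac{\left(-108 - 48\right)^{2}}{16166} = \left(-156\right)^{2} \cdot \frac{1}{16166} = 24336 \cdot \frac{1}{16166} = \frac{12168}{8083}$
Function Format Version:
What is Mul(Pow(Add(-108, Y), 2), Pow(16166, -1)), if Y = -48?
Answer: Rational(12168, 8083) ≈ 1.5054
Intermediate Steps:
Mul(Pow(Add(-108, Y), 2), Pow(16166, -1)) = Mul(Pow(Add(-108, -48), 2), Pow(16166, -1)) = Mul(Pow(-156, 2), Rational(1, 16166)) = Mul(24336, Rational(1, 16166)) = Rational(12168, 8083)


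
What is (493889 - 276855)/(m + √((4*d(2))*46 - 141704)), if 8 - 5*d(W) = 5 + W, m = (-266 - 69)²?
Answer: 121783203250/62972961461 - 2604408*I*√24595/62972961461 ≈ 1.9339 - 0.006486*I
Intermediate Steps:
m = 112225 (m = (-335)² = 112225)
d(W) = ⅗ - W/5 (d(W) = 8/5 - (5 + W)/5 = 8/5 + (-1 - W/5) = ⅗ - W/5)
(493889 - 276855)/(m + √((4*d(2))*46 - 141704)) = (493889 - 276855)/(112225 + √((4*(⅗ - ⅕*2))*46 - 141704)) = 217034/(112225 + √((4*(⅗ - ⅖))*46 - 141704)) = 217034/(112225 + √((4*(⅕))*46 - 141704)) = 217034/(112225 + √((⅘)*46 - 141704)) = 217034/(112225 + √(184/5 - 141704)) = 217034/(112225 + √(-708336/5)) = 217034/(112225 + 12*I*√24595/5)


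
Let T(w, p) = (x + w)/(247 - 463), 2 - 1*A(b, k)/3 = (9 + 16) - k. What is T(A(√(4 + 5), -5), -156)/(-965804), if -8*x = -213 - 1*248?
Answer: -211/1668909312 ≈ -1.2643e-7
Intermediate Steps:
x = 461/8 (x = -(-213 - 1*248)/8 = -(-213 - 248)/8 = -⅛*(-461) = 461/8 ≈ 57.625)
A(b, k) = -69 + 3*k (A(b, k) = 6 - 3*((9 + 16) - k) = 6 - 3*(25 - k) = 6 + (-75 + 3*k) = -69 + 3*k)
T(w, p) = -461/1728 - w/216 (T(w, p) = (461/8 + w)/(247 - 463) = (461/8 + w)/(-216) = (461/8 + w)*(-1/216) = -461/1728 - w/216)
T(A(√(4 + 5), -5), -156)/(-965804) = (-461/1728 - (-69 + 3*(-5))/216)/(-965804) = (-461/1728 - (-69 - 15)/216)*(-1/965804) = (-461/1728 - 1/216*(-84))*(-1/965804) = (-461/1728 + 7/18)*(-1/965804) = (211/1728)*(-1/965804) = -211/1668909312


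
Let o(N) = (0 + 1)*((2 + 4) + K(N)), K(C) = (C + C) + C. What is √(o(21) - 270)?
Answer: I*√201 ≈ 14.177*I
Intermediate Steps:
K(C) = 3*C (K(C) = 2*C + C = 3*C)
o(N) = 6 + 3*N (o(N) = (0 + 1)*((2 + 4) + 3*N) = 1*(6 + 3*N) = 6 + 3*N)
√(o(21) - 270) = √((6 + 3*21) - 270) = √((6 + 63) - 270) = √(69 - 270) = √(-201) = I*√201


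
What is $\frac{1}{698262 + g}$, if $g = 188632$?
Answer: $\frac{1}{886894} \approx 1.1275 \cdot 10^{-6}$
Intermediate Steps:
$\frac{1}{698262 + g} = \frac{1}{698262 + 188632} = \frac{1}{886894}$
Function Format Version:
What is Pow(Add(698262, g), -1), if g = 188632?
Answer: Rational(1, 886894) ≈ 1.1275e-6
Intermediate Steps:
Pow(Add(698262, g), -1) = Pow(Add(698262, 188632), -1) = Pow(886894, -1) = Rational(1, 886894)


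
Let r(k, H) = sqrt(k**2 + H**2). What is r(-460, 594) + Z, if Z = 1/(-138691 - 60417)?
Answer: -1/199108 + 2*sqrt(141109) ≈ 751.29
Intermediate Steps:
Z = -1/199108 (Z = 1/(-199108) = -1/199108 ≈ -5.0224e-6)
r(k, H) = sqrt(H**2 + k**2)
r(-460, 594) + Z = sqrt(594**2 + (-460)**2) - 1/199108 = sqrt(352836 + 211600) - 1/199108 = sqrt(564436) - 1/199108 = 2*sqrt(141109) - 1/199108 = -1/199108 + 2*sqrt(141109)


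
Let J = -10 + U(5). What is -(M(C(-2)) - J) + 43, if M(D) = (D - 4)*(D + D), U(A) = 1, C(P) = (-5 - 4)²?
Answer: -12440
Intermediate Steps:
C(P) = 81 (C(P) = (-9)² = 81)
J = -9 (J = -10 + 1 = -9)
M(D) = 2*D*(-4 + D) (M(D) = (-4 + D)*(2*D) = 2*D*(-4 + D))
-(M(C(-2)) - J) + 43 = -(2*81*(-4 + 81) - 1*(-9)) + 43 = -(2*81*77 + 9) + 43 = -(12474 + 9) + 43 = -1*12483 + 43 = -12483 + 43 = -12440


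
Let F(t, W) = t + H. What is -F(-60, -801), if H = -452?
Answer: 512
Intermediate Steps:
F(t, W) = -452 + t (F(t, W) = t - 452 = -452 + t)
-F(-60, -801) = -(-452 - 60) = -1*(-512) = 512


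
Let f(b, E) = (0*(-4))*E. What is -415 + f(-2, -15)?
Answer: -415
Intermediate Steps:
f(b, E) = 0 (f(b, E) = 0*E = 0)
-415 + f(-2, -15) = -415 + 0 = -415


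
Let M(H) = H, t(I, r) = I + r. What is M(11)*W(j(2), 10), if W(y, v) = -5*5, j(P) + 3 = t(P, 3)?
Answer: -275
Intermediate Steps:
j(P) = P (j(P) = -3 + (P + 3) = -3 + (3 + P) = P)
W(y, v) = -25
M(11)*W(j(2), 10) = 11*(-25) = -275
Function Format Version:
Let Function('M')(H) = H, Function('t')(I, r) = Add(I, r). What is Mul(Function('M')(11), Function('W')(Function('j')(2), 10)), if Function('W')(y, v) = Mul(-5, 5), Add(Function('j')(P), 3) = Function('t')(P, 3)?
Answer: -275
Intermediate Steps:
Function('j')(P) = P (Function('j')(P) = Add(-3, Add(P, 3)) = Add(-3, Add(3, P)) = P)
Function('W')(y, v) = -25
Mul(Function('M')(11), Function('W')(Function('j')(2), 10)) = Mul(11, -25) = -275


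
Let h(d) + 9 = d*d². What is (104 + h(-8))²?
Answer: 173889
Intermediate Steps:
h(d) = -9 + d³ (h(d) = -9 + d*d² = -9 + d³)
(104 + h(-8))² = (104 + (-9 + (-8)³))² = (104 + (-9 - 512))² = (104 - 521)² = (-417)² = 173889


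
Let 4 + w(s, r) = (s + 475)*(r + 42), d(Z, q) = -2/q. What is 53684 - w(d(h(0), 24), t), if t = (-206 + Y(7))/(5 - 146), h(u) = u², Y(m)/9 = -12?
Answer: 13825283/423 ≈ 32684.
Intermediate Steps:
Y(m) = -108 (Y(m) = 9*(-12) = -108)
t = 314/141 (t = (-206 - 108)/(5 - 146) = -314/(-141) = -314*(-1/141) = 314/141 ≈ 2.2270)
w(s, r) = -4 + (42 + r)*(475 + s) (w(s, r) = -4 + (s + 475)*(r + 42) = -4 + (475 + s)*(42 + r) = -4 + (42 + r)*(475 + s))
53684 - w(d(h(0), 24), t) = 53684 - (19946 + 42*(-2/24) + 475*(314/141) + 314*(-2/24)/141) = 53684 - (19946 + 42*(-2*1/24) + 149150/141 + 314*(-2*1/24)/141) = 53684 - (19946 + 42*(-1/12) + 149150/141 + (314/141)*(-1/12)) = 53684 - (19946 - 7/2 + 149150/141 - 157/846) = 53684 - 1*8883049/423 = 53684 - 8883049/423 = 13825283/423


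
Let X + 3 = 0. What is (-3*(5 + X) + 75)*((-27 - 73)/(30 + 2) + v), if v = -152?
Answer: -85629/8 ≈ -10704.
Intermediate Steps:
X = -3 (X = -3 + 0 = -3)
(-3*(5 + X) + 75)*((-27 - 73)/(30 + 2) + v) = (-3*(5 - 3) + 75)*((-27 - 73)/(30 + 2) - 152) = (-3*2 + 75)*(-100/32 - 152) = (-6 + 75)*(-100*1/32 - 152) = 69*(-25/8 - 152) = 69*(-1241/8) = -85629/8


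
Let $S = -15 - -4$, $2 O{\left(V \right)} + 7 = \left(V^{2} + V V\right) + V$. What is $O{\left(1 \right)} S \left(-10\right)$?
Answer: $-220$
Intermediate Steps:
$O{\left(V \right)} = - \frac{7}{2} + V^{2} + \frac{V}{2}$ ($O{\left(V \right)} = - \frac{7}{2} + \frac{\left(V^{2} + V V\right) + V}{2} = - \frac{7}{2} + \frac{\left(V^{2} + V^{2}\right) + V}{2} = - \frac{7}{2} + \frac{2 V^{2} + V}{2} = - \frac{7}{2} + \frac{V + 2 V^{2}}{2} = - \frac{7}{2} + \left(V^{2} + \frac{V}{2}\right) = - \frac{7}{2} + V^{2} + \frac{V}{2}$)
$S = -11$ ($S = -15 + 4 = -11$)
$O{\left(1 \right)} S \left(-10\right) = \left(- \frac{7}{2} + 1^{2} + \frac{1}{2} \cdot 1\right) \left(-11\right) \left(-10\right) = \left(- \frac{7}{2} + 1 + \frac{1}{2}\right) \left(-11\right) \left(-10\right) = \left(-2\right) \left(-11\right) \left(-10\right) = 22 \left(-10\right) = -220$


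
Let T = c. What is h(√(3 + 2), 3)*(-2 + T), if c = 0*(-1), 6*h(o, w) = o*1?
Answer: -√5/3 ≈ -0.74536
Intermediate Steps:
h(o, w) = o/6 (h(o, w) = (o*1)/6 = o/6)
c = 0
T = 0
h(√(3 + 2), 3)*(-2 + T) = (√(3 + 2)/6)*(-2 + 0) = (√5/6)*(-2) = -√5/3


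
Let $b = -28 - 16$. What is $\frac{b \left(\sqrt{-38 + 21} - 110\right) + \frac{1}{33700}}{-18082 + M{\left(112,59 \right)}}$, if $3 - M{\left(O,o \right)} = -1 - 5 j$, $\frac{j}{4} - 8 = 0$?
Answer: $- \frac{163108001}{603836600} + \frac{22 i \sqrt{17}}{8959} \approx -0.27012 + 0.010125 i$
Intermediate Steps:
$j = 32$ ($j = 32 + 4 \cdot 0 = 32 + 0 = 32$)
$b = -44$
$M{\left(O,o \right)} = 164$ ($M{\left(O,o \right)} = 3 - \left(-1 - 160\right) = 3 - -161 = 3 + 161 = 164$)
$\frac{b \left(\sqrt{-38 + 21} - 110\right) + \frac{1}{33700}}{-18082 + M{\left(112,59 \right)}} = \frac{- 44 \left(\sqrt{-38 + 21} - 110\right) + \frac{1}{33700}}{-18082 + 164} = \frac{- 44 \left(\sqrt{-17} - 110\right) + \frac{1}{33700}}{-17918} = \left(- 44 \left(i \sqrt{17} - 110\right) + \frac{1}{33700}\right) \left(- \frac{1}{17918}\right) = \left(- 44 \left(-110 + i \sqrt{17}\right) + \frac{1}{33700}\right) \left(- \frac{1}{17918}\right) = \left(\left(4840 - 44 i \sqrt{17}\right) + \frac{1}{33700}\right) \left(- \frac{1}{17918}\right) = \left(\frac{163108001}{33700} - 44 i \sqrt{17}\right) \left(- \frac{1}{17918}\right) = - \frac{163108001}{603836600} + \frac{22 i \sqrt{17}}{8959}$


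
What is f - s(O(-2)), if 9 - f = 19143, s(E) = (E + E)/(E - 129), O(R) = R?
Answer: -2506558/131 ≈ -19134.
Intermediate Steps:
s(E) = 2*E/(-129 + E) (s(E) = (2*E)/(-129 + E) = 2*E/(-129 + E))
f = -19134 (f = 9 - 1*19143 = 9 - 19143 = -19134)
f - s(O(-2)) = -19134 - 2*(-2)/(-129 - 2) = -19134 - 2*(-2)/(-131) = -19134 - 2*(-2)*(-1)/131 = -19134 - 1*4/131 = -19134 - 4/131 = -2506558/131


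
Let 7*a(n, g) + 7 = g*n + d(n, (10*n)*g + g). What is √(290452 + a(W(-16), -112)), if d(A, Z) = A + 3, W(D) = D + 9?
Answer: 3*√1581951/7 ≈ 539.04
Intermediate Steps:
W(D) = 9 + D
d(A, Z) = 3 + A
a(n, g) = -4/7 + n/7 + g*n/7 (a(n, g) = -1 + (g*n + (3 + n))/7 = -1 + (3 + n + g*n)/7 = -1 + (3/7 + n/7 + g*n/7) = -4/7 + n/7 + g*n/7)
√(290452 + a(W(-16), -112)) = √(290452 + (-4/7 + (9 - 16)/7 + (⅐)*(-112)*(9 - 16))) = √(290452 + (-4/7 + (⅐)*(-7) + (⅐)*(-112)*(-7))) = √(290452 + (-4/7 - 1 + 112)) = √(290452 + 773/7) = √(2033937/7) = 3*√1581951/7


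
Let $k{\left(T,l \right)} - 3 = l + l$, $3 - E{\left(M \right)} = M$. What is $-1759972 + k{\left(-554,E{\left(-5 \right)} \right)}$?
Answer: $-1759953$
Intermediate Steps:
$E{\left(M \right)} = 3 - M$
$k{\left(T,l \right)} = 3 + 2 l$ ($k{\left(T,l \right)} = 3 + \left(l + l\right) = 3 + 2 l$)
$-1759972 + k{\left(-554,E{\left(-5 \right)} \right)} = -1759972 + \left(3 + 2 \left(3 - -5\right)\right) = -1759972 + \left(3 + 2 \left(3 + 5\right)\right) = -1759972 + \left(3 + 2 \cdot 8\right) = -1759972 + \left(3 + 16\right) = -1759972 + 19 = -1759953$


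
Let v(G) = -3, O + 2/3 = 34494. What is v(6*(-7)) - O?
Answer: -103489/3 ≈ -34496.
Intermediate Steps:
O = 103480/3 (O = -2/3 + 34494 = 103480/3 ≈ 34493.)
v(6*(-7)) - O = -3 - 1*103480/3 = -3 - 103480/3 = -103489/3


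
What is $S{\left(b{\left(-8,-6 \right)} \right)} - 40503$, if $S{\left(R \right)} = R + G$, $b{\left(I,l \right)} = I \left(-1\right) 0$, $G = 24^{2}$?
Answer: $-39927$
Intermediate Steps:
$G = 576$
$b{\left(I,l \right)} = 0$ ($b{\left(I,l \right)} = - I 0 = 0$)
$S{\left(R \right)} = 576 + R$ ($S{\left(R \right)} = R + 576 = 576 + R$)
$S{\left(b{\left(-8,-6 \right)} \right)} - 40503 = \left(576 + 0\right) - 40503 = 576 - 40503 = -39927$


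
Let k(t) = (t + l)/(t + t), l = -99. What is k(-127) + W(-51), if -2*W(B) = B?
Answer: 6703/254 ≈ 26.390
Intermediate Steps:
W(B) = -B/2
k(t) = (-99 + t)/(2*t) (k(t) = (t - 99)/(t + t) = (-99 + t)/((2*t)) = (-99 + t)*(1/(2*t)) = (-99 + t)/(2*t))
k(-127) + W(-51) = (½)*(-99 - 127)/(-127) - ½*(-51) = (½)*(-1/127)*(-226) + 51/2 = 113/127 + 51/2 = 6703/254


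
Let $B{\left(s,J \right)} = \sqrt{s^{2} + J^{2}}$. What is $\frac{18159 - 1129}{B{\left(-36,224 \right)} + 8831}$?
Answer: $\frac{150391930}{77935089} - \frac{68120 \sqrt{3217}}{77935089} \approx 1.8801$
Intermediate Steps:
$B{\left(s,J \right)} = \sqrt{J^{2} + s^{2}}$
$\frac{18159 - 1129}{B{\left(-36,224 \right)} + 8831} = \frac{18159 - 1129}{\sqrt{224^{2} + \left(-36\right)^{2}} + 8831} = \frac{17030}{\sqrt{50176 + 1296} + 8831} = \frac{17030}{\sqrt{51472} + 8831} = \frac{17030}{4 \sqrt{3217} + 8831} = \frac{17030}{8831 + 4 \sqrt{3217}}$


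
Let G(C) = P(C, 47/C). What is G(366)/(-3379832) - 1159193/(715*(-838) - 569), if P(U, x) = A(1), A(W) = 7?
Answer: 559696199629/289573866264 ≈ 1.9328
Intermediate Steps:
P(U, x) = 7
G(C) = 7
G(366)/(-3379832) - 1159193/(715*(-838) - 569) = 7/(-3379832) - 1159193/(715*(-838) - 569) = 7*(-1/3379832) - 1159193/(-599170 - 569) = -7/3379832 - 1159193/(-599739) = -7/3379832 - 1159193*(-1/599739) = -7/3379832 + 165599/85677 = 559696199629/289573866264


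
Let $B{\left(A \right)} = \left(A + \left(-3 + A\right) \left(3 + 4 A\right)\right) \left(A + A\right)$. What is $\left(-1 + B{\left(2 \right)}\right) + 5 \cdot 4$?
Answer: $-17$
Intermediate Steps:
$B{\left(A \right)} = 2 A \left(A + \left(-3 + A\right) \left(3 + 4 A\right)\right)$ ($B{\left(A \right)} = \left(A + \left(-3 + A\right) \left(3 + 4 A\right)\right) 2 A = 2 A \left(A + \left(-3 + A\right) \left(3 + 4 A\right)\right)$)
$\left(-1 + B{\left(2 \right)}\right) + 5 \cdot 4 = \left(-1 + 2 \cdot 2 \left(-9 - 16 + 4 \cdot 2^{2}\right)\right) + 5 \cdot 4 = \left(-1 + 2 \cdot 2 \left(-9 - 16 + 4 \cdot 4\right)\right) + 20 = \left(-1 + 2 \cdot 2 \left(-9 - 16 + 16\right)\right) + 20 = \left(-1 + 2 \cdot 2 \left(-9\right)\right) + 20 = \left(-1 - 36\right) + 20 = -37 + 20 = -17$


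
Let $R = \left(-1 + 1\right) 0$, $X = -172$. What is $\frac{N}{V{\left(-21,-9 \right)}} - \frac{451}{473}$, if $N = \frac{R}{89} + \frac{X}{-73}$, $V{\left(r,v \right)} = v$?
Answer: $- \frac{34333}{28251} \approx -1.2153$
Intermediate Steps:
$R = 0$ ($R = 0 \cdot 0 = 0$)
$N = \frac{172}{73}$ ($N = \frac{0}{89} - \frac{172}{-73} = 0 \cdot \frac{1}{89} - - \frac{172}{73} = 0 + \frac{172}{73} = \frac{172}{73} \approx 2.3562$)
$\frac{N}{V{\left(-21,-9 \right)}} - \frac{451}{473} = \frac{172}{73 \left(-9\right)} - \frac{451}{473} = \frac{172}{73} \left(- \frac{1}{9}\right) - \frac{41}{43} = - \frac{172}{657} - \frac{41}{43} = - \frac{34333}{28251}$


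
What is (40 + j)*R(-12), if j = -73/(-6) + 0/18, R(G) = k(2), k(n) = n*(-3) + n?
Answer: -626/3 ≈ -208.67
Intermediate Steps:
k(n) = -2*n (k(n) = -3*n + n = -2*n)
R(G) = -4 (R(G) = -2*2 = -4)
j = 73/6 (j = -73*(-1/6) + 0*(1/18) = 73/6 + 0 = 73/6 ≈ 12.167)
(40 + j)*R(-12) = (40 + 73/6)*(-4) = (313/6)*(-4) = -626/3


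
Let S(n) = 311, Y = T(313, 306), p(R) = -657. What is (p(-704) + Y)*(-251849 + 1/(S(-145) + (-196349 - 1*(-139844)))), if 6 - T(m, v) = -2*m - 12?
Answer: 183981235191/56194 ≈ 3.2740e+6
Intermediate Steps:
T(m, v) = 18 + 2*m (T(m, v) = 6 - (-2*m - 12) = 6 - (-12 - 2*m) = 6 + (12 + 2*m) = 18 + 2*m)
Y = 644 (Y = 18 + 2*313 = 18 + 626 = 644)
(p(-704) + Y)*(-251849 + 1/(S(-145) + (-196349 - 1*(-139844)))) = (-657 + 644)*(-251849 + 1/(311 + (-196349 - 1*(-139844)))) = -13*(-251849 + 1/(311 + (-196349 + 139844))) = -13*(-251849 + 1/(311 - 56505)) = -13*(-251849 + 1/(-56194)) = -13*(-251849 - 1/56194) = -13*(-14152402707/56194) = 183981235191/56194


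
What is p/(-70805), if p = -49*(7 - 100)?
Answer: -93/1445 ≈ -0.064360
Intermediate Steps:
p = 4557 (p = -49*(-93) = 4557)
p/(-70805) = 4557/(-70805) = 4557*(-1/70805) = -93/1445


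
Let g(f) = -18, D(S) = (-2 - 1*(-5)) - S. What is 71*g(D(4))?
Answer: -1278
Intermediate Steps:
D(S) = 3 - S (D(S) = (-2 + 5) - S = 3 - S)
71*g(D(4)) = 71*(-18) = -1278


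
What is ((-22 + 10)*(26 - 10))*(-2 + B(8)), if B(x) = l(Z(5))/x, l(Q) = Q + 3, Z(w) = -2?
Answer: 360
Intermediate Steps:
l(Q) = 3 + Q
B(x) = 1/x (B(x) = (3 - 2)/x = 1/x)
((-22 + 10)*(26 - 10))*(-2 + B(8)) = ((-22 + 10)*(26 - 10))*(-2 + 1/8) = (-12*16)*(-2 + 1/8) = -192*(-15/8) = 360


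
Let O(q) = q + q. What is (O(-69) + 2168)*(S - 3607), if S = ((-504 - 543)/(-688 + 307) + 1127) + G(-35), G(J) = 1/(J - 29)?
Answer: -20437259465/4064 ≈ -5.0289e+6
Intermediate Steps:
O(q) = 2*q
G(J) = 1/(-29 + J)
S = 9182465/8128 (S = ((-504 - 543)/(-688 + 307) + 1127) + 1/(-29 - 35) = (-1047/(-381) + 1127) + 1/(-64) = (-1047*(-1/381) + 1127) - 1/64 = (349/127 + 1127) - 1/64 = 143478/127 - 1/64 = 9182465/8128 ≈ 1129.7)
(O(-69) + 2168)*(S - 3607) = (2*(-69) + 2168)*(9182465/8128 - 3607) = (-138 + 2168)*(-20135231/8128) = 2030*(-20135231/8128) = -20437259465/4064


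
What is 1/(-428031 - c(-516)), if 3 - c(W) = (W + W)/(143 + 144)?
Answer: -287/122846790 ≈ -2.3362e-6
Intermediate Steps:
c(W) = 3 - 2*W/287 (c(W) = 3 - (W + W)/(143 + 144) = 3 - 2*W/287)
1/(-428031 - c(-516)) = 1/(-428031 - (3 - 2/287*(-516))) = 1/(-428031 - (3 + 1032/287)) = 1/(-428031 - 1*1893/287) = 1/(-428031 - 1893/287) = 1/(-122846790/287) = -287/122846790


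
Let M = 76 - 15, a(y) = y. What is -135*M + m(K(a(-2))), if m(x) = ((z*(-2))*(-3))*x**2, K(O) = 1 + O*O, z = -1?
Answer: -8385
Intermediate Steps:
M = 61
K(O) = 1 + O**2
m(x) = -6*x**2 (m(x) = (-1*(-2)*(-3))*x**2 = (2*(-3))*x**2 = -6*x**2)
-135*M + m(K(a(-2))) = -135*61 - 6*(1 + (-2)**2)**2 = -8235 - 6*(1 + 4)**2 = -8235 - 6*5**2 = -8235 - 6*25 = -8235 - 150 = -8385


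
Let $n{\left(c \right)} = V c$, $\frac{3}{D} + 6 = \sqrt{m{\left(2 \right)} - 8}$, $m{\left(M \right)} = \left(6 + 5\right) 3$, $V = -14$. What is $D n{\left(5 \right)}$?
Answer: $210$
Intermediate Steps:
$m{\left(M \right)} = 33$ ($m{\left(M \right)} = 11 \cdot 3 = 33$)
$D = -3$ ($D = \frac{3}{-6 + \sqrt{33 - 8}} = \frac{3}{-6 + \sqrt{25}} = \frac{3}{-6 + 5} = \frac{3}{-1} = 3 \left(-1\right) = -3$)
$n{\left(c \right)} = - 14 c$
$D n{\left(5 \right)} = - 3 \left(\left(-14\right) 5\right) = \left(-3\right) \left(-70\right) = 210$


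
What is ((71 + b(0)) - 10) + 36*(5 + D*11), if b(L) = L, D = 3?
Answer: 1429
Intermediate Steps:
((71 + b(0)) - 10) + 36*(5 + D*11) = ((71 + 0) - 10) + 36*(5 + 3*11) = (71 - 10) + 36*(5 + 33) = 61 + 36*38 = 61 + 1368 = 1429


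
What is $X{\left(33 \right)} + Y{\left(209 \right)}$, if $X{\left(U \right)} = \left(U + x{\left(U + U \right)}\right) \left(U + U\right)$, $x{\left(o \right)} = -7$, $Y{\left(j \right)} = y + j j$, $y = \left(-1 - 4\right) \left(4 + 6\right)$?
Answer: $45347$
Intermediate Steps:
$y = -50$ ($y = \left(-5\right) 10 = -50$)
$Y{\left(j \right)} = -50 + j^{2}$ ($Y{\left(j \right)} = -50 + j j = -50 + j^{2}$)
$X{\left(U \right)} = 2 U \left(-7 + U\right)$ ($X{\left(U \right)} = \left(U - 7\right) \left(U + U\right) = \left(-7 + U\right) 2 U = 2 U \left(-7 + U\right)$)
$X{\left(33 \right)} + Y{\left(209 \right)} = 2 \cdot 33 \left(-7 + 33\right) - \left(50 - 209^{2}\right) = 2 \cdot 33 \cdot 26 + \left(-50 + 43681\right) = 1716 + 43631 = 45347$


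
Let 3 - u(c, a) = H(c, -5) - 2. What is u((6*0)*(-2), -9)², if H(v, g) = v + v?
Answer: 25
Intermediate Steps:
H(v, g) = 2*v
u(c, a) = 5 - 2*c (u(c, a) = 3 - (2*c - 2) = 3 - (-2 + 2*c) = 3 + (2 - 2*c) = 5 - 2*c)
u((6*0)*(-2), -9)² = (5 - 2*6*0*(-2))² = (5 - 0*(-2))² = (5 - 2*0)² = (5 + 0)² = 5² = 25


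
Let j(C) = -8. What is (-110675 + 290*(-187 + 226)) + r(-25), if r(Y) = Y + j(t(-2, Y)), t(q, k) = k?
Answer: -99398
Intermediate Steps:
r(Y) = -8 + Y (r(Y) = Y - 8 = -8 + Y)
(-110675 + 290*(-187 + 226)) + r(-25) = (-110675 + 290*(-187 + 226)) + (-8 - 25) = (-110675 + 290*39) - 33 = (-110675 + 11310) - 33 = -99365 - 33 = -99398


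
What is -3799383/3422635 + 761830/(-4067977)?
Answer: -18063268680241/13923200459395 ≈ -1.2973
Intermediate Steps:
-3799383/3422635 + 761830/(-4067977) = -3799383*1/3422635 + 761830*(-1/4067977) = -3799383/3422635 - 761830/4067977 = -18063268680241/13923200459395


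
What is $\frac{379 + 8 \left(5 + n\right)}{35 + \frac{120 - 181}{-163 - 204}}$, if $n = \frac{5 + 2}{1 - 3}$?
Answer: $\frac{143497}{12906} \approx 11.119$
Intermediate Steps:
$n = - \frac{7}{2}$ ($n = \frac{7}{-2} = 7 \left(- \frac{1}{2}\right) = - \frac{7}{2} \approx -3.5$)
$\frac{379 + 8 \left(5 + n\right)}{35 + \frac{120 - 181}{-163 - 204}} = \frac{379 + 8 \left(5 - \frac{7}{2}\right)}{35 + \frac{120 - 181}{-163 - 204}} = \frac{379 + 8 \cdot \frac{3}{2}}{35 - \frac{61}{-367}} = \frac{379 + 12}{35 - - \frac{61}{367}} = \frac{391}{35 + \frac{61}{367}} = \frac{391}{\frac{12906}{367}} = 391 \cdot \frac{367}{12906} = \frac{143497}{12906}$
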